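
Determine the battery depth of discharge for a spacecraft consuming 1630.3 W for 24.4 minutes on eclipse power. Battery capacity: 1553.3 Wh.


E_used = P * t / 60 = 1630.3 * 24.4 / 60 = 662.9887 Wh
DOD = E_used / E_total * 100 = 662.9887 / 1553.3 * 100
DOD = 42.6826 %

42.6826 %


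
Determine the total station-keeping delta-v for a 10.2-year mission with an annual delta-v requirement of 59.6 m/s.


dV = rate * years = 59.6 * 10.2
dV = 607.9200 m/s

607.9200 m/s


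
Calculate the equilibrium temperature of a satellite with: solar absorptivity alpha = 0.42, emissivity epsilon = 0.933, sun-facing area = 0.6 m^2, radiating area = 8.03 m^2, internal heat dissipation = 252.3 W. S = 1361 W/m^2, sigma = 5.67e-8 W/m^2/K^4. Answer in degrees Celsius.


Numerator = alpha*S*A_sun + Q_int = 0.42*1361*0.6 + 252.3 = 595.2720 W
Denominator = eps*sigma*A_rad = 0.933*5.67e-8*8.03 = 4.2479583e-07 W/K^4
T^4 = 1.4013132e+09 K^4
T = 193.4790 K = -79.6710 C

-79.6710 degrees Celsius


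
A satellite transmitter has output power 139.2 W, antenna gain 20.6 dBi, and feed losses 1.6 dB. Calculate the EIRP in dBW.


Pt = 139.2 W = 21.4364 dBW
EIRP = Pt_dBW + Gt - losses = 21.4364 + 20.6 - 1.6 = 40.4364 dBW

40.4364 dBW


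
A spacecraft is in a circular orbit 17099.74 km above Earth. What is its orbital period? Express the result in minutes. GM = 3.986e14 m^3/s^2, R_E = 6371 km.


r = 23470.7400 km = 2.347074e+07 m
T = 2*pi*sqrt(r^3/mu) = 2*pi*sqrt(1.2929459e+22 / 3.986e14)
T = 35785.0308 s = 596.4172 min

596.4172 minutes


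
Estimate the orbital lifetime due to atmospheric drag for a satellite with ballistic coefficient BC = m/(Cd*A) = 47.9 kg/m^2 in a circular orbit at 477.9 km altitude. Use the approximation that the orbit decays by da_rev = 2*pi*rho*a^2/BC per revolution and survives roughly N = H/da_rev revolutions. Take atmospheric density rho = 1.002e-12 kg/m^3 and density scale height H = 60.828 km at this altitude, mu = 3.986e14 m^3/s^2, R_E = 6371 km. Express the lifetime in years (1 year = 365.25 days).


a = R_E + alt = 6848.9000 km = 6.8489e+06 m
da_rev = 2*pi*rho*a^2/BC = 2*pi*1.002e-12*(6.8489e+06)^2/47.9 = 6.165293 m per revolution
N = H/da_rev = 60828.0000 m / 6.165293 m = 9866.1976 revolutions
P = 2*pi*sqrt(a^3/mu) = 5640.8228 s
lifetime = N*P = 9866.1976 * 5640.8228 = 5.5653473e+07 s = 644.1374 days
years = 644.1374 / 365.25 = 1.7636 years

1.7636 years


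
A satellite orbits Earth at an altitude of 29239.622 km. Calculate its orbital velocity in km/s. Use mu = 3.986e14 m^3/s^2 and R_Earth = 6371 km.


r = R_E + alt = 6371.0 + 29239.622 = 35610.6220 km = 3.5610622e+07 m
v = sqrt(mu/r) = sqrt(3.986e14 / 3.5610622e+07) = 3345.6374 m/s = 3.3456 km/s

3.3456 km/s


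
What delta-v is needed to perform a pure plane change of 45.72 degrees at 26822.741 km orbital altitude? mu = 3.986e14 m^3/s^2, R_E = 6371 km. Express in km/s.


r = 33193.7410 km = 3.3193741e+07 m
V = sqrt(mu/r) = 3465.2977 m/s
di = 45.72 deg = 0.7979645 rad
dV = 2*V*sin(di/2) = 2*3465.2977*sin(0.3989823)
dV = 2692.4029 m/s = 2.6924 km/s

2.6924 km/s


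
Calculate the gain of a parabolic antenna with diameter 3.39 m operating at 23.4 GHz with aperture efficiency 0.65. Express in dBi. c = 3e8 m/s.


lambda = c/f = 3e8 / 2.34e+10 = 0.01282051 m
G = eta*(pi*D/lambda)^2 = 0.65*(pi*3.39/0.01282051)^2
G = 448540.5423 (linear)
G = 10*log10(448540.5423) = 56.5180 dBi

56.5180 dBi


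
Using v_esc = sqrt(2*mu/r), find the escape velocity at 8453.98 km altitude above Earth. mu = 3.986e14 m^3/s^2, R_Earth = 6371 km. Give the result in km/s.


r = 6371.0 + 8453.98 = 14824.9800 km = 1.482498e+07 m
v_esc = sqrt(2*mu/r) = sqrt(2*3.986e14 / 1.482498e+07)
v_esc = 7333.0828 m/s = 7.3331 km/s

7.3331 km/s


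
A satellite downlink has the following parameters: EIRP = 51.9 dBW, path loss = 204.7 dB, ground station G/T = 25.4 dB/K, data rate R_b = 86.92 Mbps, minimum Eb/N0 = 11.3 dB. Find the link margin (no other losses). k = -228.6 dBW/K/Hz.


C/N0 = EIRP - FSPL + G/T - k = 51.9 - 204.7 + 25.4 - (-228.6)
C/N0 = 101.2000 dB-Hz
R_b = 86.92 Mbps = 8.692e+07 bps -> 10*log10(R_b) = 79.3912 dB-Hz
Eb/N0 = C/N0 - 10*log10(R_b) = 101.2000 - 79.3912 = 21.8088 dB
Margin = Eb/N0 - Eb/N0_req = 21.8088 - 11.3 = 10.5088 dB (link closes)

10.5088 dB


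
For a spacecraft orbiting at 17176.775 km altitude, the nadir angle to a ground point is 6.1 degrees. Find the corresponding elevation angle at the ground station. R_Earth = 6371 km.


r = R_E + alt = 23547.7750 km
Law of sines in the satellite / Earth-center / ground-point triangle:
  sin(nadir)/R_E = sin(90 + el)/r  =>  cos(el) = (r/R_E)*sin(nadir)
cos(el) = (23547.7750 / 6371.0000) * sin(6.1 deg) = 0.3927613
el = arccos(0.3927613) = 66.8736 deg
(Earth-central angle = 90 - nadir - el = 17.0264 deg)

66.8736 degrees


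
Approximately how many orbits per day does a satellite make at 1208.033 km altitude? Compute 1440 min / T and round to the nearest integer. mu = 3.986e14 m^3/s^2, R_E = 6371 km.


r = 7.579033e+06 m
T = 2*pi*sqrt(r^3/mu) = 6566.4693 s = 109.4412 min
revs/day = 1440 / 109.4412 = 13.1578
Rounded: 13 revolutions per day

13 revolutions per day


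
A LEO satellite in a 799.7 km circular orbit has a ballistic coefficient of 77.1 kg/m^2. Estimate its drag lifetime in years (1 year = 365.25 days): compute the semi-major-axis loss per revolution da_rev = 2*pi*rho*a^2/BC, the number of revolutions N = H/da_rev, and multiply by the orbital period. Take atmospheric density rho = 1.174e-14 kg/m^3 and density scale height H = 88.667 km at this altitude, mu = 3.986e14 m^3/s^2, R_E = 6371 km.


a = R_E + alt = 7170.7000 km = 7.1707e+06 m
da_rev = 2*pi*rho*a^2/BC = 2*pi*1.174e-14*(7.1707e+06)^2/77.1 = 0.0491945162 m per revolution
N = H/da_rev = 88667.0000 m / 0.0491945162 m = 1.8023757e+06 revolutions
P = 2*pi*sqrt(a^3/mu) = 6043.0133 s
lifetime = N*P = 1.8023757e+06 * 6043.0133 = 1.089178e+10 s = 126062.2718 days
years = 126062.2718 / 365.25 = 345.1397 years

345.1397 years


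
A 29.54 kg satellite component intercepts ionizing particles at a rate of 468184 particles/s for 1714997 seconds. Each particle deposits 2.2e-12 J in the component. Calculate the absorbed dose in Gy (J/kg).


Total energy deposited = rate * time * E_per
  = 468184 * 1714997 * 2.2e-12 = 1.7665 J
Dose = E_total / mass = 1.7665 / 29.54
Dose = 0.05979875 Gy

0.0598 Gy


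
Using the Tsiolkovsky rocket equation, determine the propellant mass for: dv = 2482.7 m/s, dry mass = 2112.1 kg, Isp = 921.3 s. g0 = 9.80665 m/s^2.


ve = Isp * g0 = 921.3 * 9.80665 = 9034.866645 m/s
mass ratio = exp(dv/ve) = exp(2482.7/9034.866645) = 1.31625554
m_prop = m_dry * (mr - 1) = 2112.1 * (1.31625554 - 1)
m_prop = 667.9633 kg

667.9633 kg


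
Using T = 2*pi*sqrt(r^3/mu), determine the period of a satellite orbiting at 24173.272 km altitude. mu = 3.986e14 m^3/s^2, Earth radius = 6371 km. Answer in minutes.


r = 30544.2720 km = 3.0544272e+07 m
T = 2*pi*sqrt(r^3/mu) = 2*pi*sqrt(2.8496357e+22 / 3.986e14)
T = 53125.8497 s = 885.4308 min

885.4308 minutes


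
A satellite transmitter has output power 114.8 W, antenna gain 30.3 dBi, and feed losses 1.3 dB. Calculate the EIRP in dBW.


Pt = 114.8 W = 20.5994 dBW
EIRP = Pt_dBW + Gt - losses = 20.5994 + 30.3 - 1.3 = 49.5994 dBW

49.5994 dBW


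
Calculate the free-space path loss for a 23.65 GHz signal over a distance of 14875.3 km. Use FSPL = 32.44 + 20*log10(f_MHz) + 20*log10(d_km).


f = 23.65 GHz = 23650.0000 MHz
d = 14875.3 km
FSPL = 32.44 + 20*log10(23650.0000) + 20*log10(14875.3)
FSPL = 32.44 + 87.4766 + 83.4493
FSPL = 203.3659 dB

203.3659 dB


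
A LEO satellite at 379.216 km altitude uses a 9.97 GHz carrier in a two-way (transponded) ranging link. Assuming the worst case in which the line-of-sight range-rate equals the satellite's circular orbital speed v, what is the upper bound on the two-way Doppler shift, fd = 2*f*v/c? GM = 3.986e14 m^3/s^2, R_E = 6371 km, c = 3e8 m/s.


r = 6.750216e+06 m
v = sqrt(mu/r) = 7684.3973 m/s (worst-case radial velocity)
f = 9.97 GHz = 9.97e+09 Hz
fd = 2*f*v/c = 2*9.97e+09*7684.3973/3.0e+08
fd = 510756.2756 Hz

510756.2756 Hz


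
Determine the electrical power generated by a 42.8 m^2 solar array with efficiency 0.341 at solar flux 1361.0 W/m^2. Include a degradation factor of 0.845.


P = area * eta * S * degradation
P = 42.8 * 0.341 * 1361.0 * 0.845
P = 16784.6768 W

16784.6768 W


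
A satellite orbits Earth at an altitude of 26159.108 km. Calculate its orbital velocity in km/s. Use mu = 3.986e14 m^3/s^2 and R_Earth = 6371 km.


r = R_E + alt = 6371.0 + 26159.108 = 32530.1080 km = 3.2530108e+07 m
v = sqrt(mu/r) = sqrt(3.986e14 / 3.2530108e+07) = 3500.4662 m/s = 3.5005 km/s

3.5005 km/s


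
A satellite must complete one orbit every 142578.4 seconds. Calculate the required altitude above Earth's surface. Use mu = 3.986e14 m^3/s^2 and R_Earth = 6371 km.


T = 142578.4 s
r = (mu*T^2/(4*pi^2))^(1/3) = (3.986e14 * 142578.4^2 / (4*pi^2))^(1/3)
r = 5.8987729e+07 m = 58987.7291 km
alt = r - R_E = 58987.7291 - 6371 = 52616.7291 km

52616.7291 km


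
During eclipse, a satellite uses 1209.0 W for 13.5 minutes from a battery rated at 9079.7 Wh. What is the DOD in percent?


E_used = P * t / 60 = 1209.0 * 13.5 / 60 = 272.0250 Wh
DOD = E_used / E_total * 100 = 272.0250 / 9079.7 * 100
DOD = 2.9960 %

2.9960 %


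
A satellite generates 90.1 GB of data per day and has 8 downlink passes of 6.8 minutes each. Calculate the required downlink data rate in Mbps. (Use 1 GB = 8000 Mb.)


total contact time = 8 * 6.8 * 60 = 3264.0000 s
data = 90.1 GB = 720800.0000 Mb
rate = 720800.0000 / 3264.0000 = 220.8333 Mbps

220.8333 Mbps


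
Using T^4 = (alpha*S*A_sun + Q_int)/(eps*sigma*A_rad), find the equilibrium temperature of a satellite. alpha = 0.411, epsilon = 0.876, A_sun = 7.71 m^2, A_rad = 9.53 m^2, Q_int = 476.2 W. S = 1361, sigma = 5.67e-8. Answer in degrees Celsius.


Numerator = alpha*S*A_sun + Q_int = 0.411*1361*7.71 + 476.2 = 4788.9504 W
Denominator = eps*sigma*A_rad = 0.876*5.67e-8*9.53 = 4.7334748e-07 W/K^4
T^4 = 1.0117199e+10 K^4
T = 317.1503 K = 44.0003 C

44.0003 degrees Celsius


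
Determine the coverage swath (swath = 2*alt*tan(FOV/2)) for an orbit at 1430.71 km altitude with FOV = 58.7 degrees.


FOV = 58.7 deg = 1.0245 rad
swath = 2 * alt * tan(FOV/2) = 2 * 1430.71 * tan(0.5122541)
swath = 2 * 1430.71 * 0.5623219
swath = 1609.0390 km

1609.0390 km


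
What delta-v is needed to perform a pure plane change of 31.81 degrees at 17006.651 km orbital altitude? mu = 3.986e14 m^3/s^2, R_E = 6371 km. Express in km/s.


r = 23377.6510 km = 2.3377651e+07 m
V = sqrt(mu/r) = 4129.2218 m/s
di = 31.81 deg = 0.5551892 rad
dV = 2*V*sin(di/2) = 2*4129.2218*sin(0.2775946)
dV = 2263.1699 m/s = 2.2632 km/s

2.2632 km/s


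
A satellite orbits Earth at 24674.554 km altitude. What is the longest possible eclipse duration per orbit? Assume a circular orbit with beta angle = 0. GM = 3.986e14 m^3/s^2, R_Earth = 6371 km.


r = 31045.5540 km
T = 907.3171 min
Eclipse fraction = arcsin(R_E/r)/pi = arcsin(6371.0000/31045.5540)/pi
= arcsin(0.2052146)/pi = 0.06578922
Eclipse duration = 0.06578922 * 907.3171 = 59.6917 min

59.6917 minutes


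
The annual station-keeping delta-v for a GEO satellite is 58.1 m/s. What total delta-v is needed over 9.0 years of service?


dV = rate * years = 58.1 * 9.0
dV = 522.9000 m/s

522.9000 m/s


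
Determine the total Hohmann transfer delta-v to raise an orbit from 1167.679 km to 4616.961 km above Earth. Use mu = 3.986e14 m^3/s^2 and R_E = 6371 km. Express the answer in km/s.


r1 = 7538.6790 km = 7.538679e+06 m
r2 = 10987.9610 km = 1.0987961e+07 m
dv1 = sqrt(mu/r1)*(sqrt(2*r2/(r1+r2)) - 1) = 648.0223 m/s
dv2 = sqrt(mu/r2)*(1 - sqrt(2*r1/(r1+r2))) = 589.5277 m/s
total dv = |dv1| + |dv2| = 648.0223 + 589.5277 = 1237.5500 m/s = 1.2376 km/s

1.2376 km/s


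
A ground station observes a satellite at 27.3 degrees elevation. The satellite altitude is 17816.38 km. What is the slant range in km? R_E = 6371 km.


h = 17816.38 km, el = 27.3 deg
d = -R_E*sin(el) + sqrt((R_E*sin(el))^2 + 2*R_E*h + h^2)
d = -6371.0000*sin(0.4764749) + sqrt((6371.0000*0.4586496)^2 + 2*6371.0000*17816.38 + 17816.38^2)
d = 20593.4306 km

20593.4306 km


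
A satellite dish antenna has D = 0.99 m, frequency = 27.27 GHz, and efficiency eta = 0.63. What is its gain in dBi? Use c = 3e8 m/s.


lambda = c/f = 3e8 / 2.727e+10 = 0.0110011 m
G = eta*(pi*D/lambda)^2 = 0.63*(pi*0.99/0.0110011)^2
G = 50354.5188 (linear)
G = 10*log10(50354.5188) = 47.0204 dBi

47.0204 dBi


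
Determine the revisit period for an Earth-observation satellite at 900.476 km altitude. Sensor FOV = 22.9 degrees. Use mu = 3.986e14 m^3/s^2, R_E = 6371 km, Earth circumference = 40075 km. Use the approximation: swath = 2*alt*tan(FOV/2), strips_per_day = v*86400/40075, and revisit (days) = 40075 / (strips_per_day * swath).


swath = 2*900.476*tan(0.1998402) = 364.7714 km
v = sqrt(mu/r) = 7403.8457 m/s = 7.4038 km/s
strips/day = v*86400/40075 = 7.4038*86400/40075 = 15.9624
coverage/day = strips * swath = 15.9624 * 364.7714 = 5822.6193 km
revisit = 40075 / 5822.6193 = 6.8826 days

6.8826 days


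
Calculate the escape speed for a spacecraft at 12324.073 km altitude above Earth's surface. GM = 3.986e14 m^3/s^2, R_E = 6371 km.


r = 6371.0 + 12324.073 = 18695.0730 km = 1.8695073e+07 m
v_esc = sqrt(2*mu/r) = sqrt(2*3.986e14 / 1.8695073e+07)
v_esc = 6530.1035 m/s = 6.5301 km/s

6.5301 km/s


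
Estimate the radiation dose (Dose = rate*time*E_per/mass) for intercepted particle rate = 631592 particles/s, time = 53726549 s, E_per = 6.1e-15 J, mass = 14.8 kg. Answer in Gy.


Total energy deposited = rate * time * E_per
  = 631592 * 53726549 * 6.1e-15 = 0.2069929 J
Dose = E_total / mass = 0.2069929 / 14.8
Dose = 0.01398601 Gy

0.0140 Gy


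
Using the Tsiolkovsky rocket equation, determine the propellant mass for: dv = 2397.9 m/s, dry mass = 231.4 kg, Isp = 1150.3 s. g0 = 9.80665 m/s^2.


ve = Isp * g0 = 1150.3 * 9.80665 = 11280.589495 m/s
mass ratio = exp(dv/ve) = exp(2397.9/11280.589495) = 1.23685106
m_prop = m_dry * (mr - 1) = 231.4 * (1.23685106 - 1)
m_prop = 54.8073 kg

54.8073 kg


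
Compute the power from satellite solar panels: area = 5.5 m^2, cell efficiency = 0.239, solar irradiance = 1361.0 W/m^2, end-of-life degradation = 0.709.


P = area * eta * S * degradation
P = 5.5 * 0.239 * 1361.0 * 0.709
P = 1268.4255 W

1268.4255 W


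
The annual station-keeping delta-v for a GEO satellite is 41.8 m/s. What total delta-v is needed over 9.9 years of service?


dV = rate * years = 41.8 * 9.9
dV = 413.8200 m/s

413.8200 m/s


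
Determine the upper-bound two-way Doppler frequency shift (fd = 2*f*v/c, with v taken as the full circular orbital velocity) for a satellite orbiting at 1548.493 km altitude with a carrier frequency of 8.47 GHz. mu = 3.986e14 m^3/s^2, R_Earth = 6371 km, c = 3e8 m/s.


r = 7.919493e+06 m
v = sqrt(mu/r) = 7094.4700 m/s (worst-case radial velocity)
f = 8.47 GHz = 8.47e+09 Hz
fd = 2*f*v/c = 2*8.47e+09*7094.4700/3.0e+08
fd = 400601.0736 Hz

400601.0736 Hz


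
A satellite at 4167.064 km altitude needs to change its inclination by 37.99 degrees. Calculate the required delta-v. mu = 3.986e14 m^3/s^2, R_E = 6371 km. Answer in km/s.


r = 10538.0640 km = 1.0538064e+07 m
V = sqrt(mu/r) = 6150.1857 m/s
di = 37.99 deg = 0.6630506 rad
dV = 2*V*sin(di/2) = 2*6150.1857*sin(0.3315253)
dV = 4003.5943 m/s = 4.0036 km/s

4.0036 km/s


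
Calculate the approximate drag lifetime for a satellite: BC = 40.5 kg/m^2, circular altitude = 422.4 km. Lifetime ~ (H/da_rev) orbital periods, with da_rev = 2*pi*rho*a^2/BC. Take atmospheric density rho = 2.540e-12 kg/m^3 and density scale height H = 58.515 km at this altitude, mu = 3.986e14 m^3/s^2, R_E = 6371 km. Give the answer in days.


a = R_E + alt = 6793.4000 km = 6.7934e+06 m
da_rev = 2*pi*rho*a^2/BC = 2*pi*2.540e-12*(6.7934e+06)^2/40.5 = 18.185822 m per revolution
N = H/da_rev = 58515.0000 m / 18.185822 m = 3217.6165 revolutions
P = 2*pi*sqrt(a^3/mu) = 5572.3964 s
lifetime = N*P = 3217.6165 * 5572.3964 = 1.7929834e+07 s = 207.5212 days

207.5212 days


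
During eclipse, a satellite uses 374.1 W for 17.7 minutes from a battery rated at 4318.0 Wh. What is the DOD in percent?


E_used = P * t / 60 = 374.1 * 17.7 / 60 = 110.3595 Wh
DOD = E_used / E_total * 100 = 110.3595 / 4318.0 * 100
DOD = 2.5558 %

2.5558 %


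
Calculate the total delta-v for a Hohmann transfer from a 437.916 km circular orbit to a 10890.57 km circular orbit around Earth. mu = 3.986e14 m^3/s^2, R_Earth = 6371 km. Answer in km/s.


r1 = 6808.9160 km = 6.808916e+06 m
r2 = 17261.5700 km = 1.726157e+07 m
dv1 = sqrt(mu/r1)*(sqrt(2*r2/(r1+r2)) - 1) = 1511.8971 m/s
dv2 = sqrt(mu/r2)*(1 - sqrt(2*r1/(r1+r2))) = 1190.9565 m/s
total dv = |dv1| + |dv2| = 1511.8971 + 1190.9565 = 2702.8535 m/s = 2.7029 km/s

2.7029 km/s


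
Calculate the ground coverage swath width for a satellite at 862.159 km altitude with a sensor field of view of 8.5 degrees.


FOV = 8.5 deg = 0.148353 rad
swath = 2 * alt * tan(FOV/2) = 2 * 862.159 * tan(0.07417649)
swath = 2 * 862.159 * 0.07431284
swath = 128.1390 km

128.1390 km


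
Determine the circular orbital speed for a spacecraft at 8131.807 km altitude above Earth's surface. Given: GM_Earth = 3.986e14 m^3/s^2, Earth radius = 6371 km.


r = R_E + alt = 6371.0 + 8131.807 = 14502.8070 km = 1.4502807e+07 m
v = sqrt(mu/r) = sqrt(3.986e14 / 1.4502807e+07) = 5242.5504 m/s = 5.2426 km/s

5.2426 km/s


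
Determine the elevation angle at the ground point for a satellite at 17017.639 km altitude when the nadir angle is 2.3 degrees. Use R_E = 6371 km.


r = R_E + alt = 23388.6390 km
Law of sines in the satellite / Earth-center / ground-point triangle:
  sin(nadir)/R_E = sin(90 + el)/r  =>  cos(el) = (r/R_E)*sin(nadir)
cos(el) = (23388.6390 / 6371.0000) * sin(2.3 deg) = 0.1473282
el = arccos(0.1473282) = 81.5279 deg
(Earth-central angle = 90 - nadir - el = 6.1721 deg)

81.5279 degrees


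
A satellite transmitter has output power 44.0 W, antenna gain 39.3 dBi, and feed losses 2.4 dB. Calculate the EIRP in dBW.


Pt = 44.0 W = 16.4345 dBW
EIRP = Pt_dBW + Gt - losses = 16.4345 + 39.3 - 2.4 = 53.3345 dBW

53.3345 dBW


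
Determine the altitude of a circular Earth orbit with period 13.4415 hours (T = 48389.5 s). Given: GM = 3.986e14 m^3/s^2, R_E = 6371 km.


T = 48389.5 s
r = (mu*T^2/(4*pi^2))^(1/3) = (3.986e14 * 48389.5^2 / (4*pi^2))^(1/3)
r = 2.8700752e+07 m = 28700.7520 km
alt = r - R_E = 28700.7520 - 6371 = 22329.7520 km

22329.7520 km


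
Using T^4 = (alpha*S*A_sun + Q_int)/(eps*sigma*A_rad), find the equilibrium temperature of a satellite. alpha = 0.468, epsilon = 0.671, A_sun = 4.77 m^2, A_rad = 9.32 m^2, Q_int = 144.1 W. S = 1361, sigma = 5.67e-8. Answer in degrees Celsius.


Numerator = alpha*S*A_sun + Q_int = 0.468*1361*4.77 + 144.1 = 3182.3420 W
Denominator = eps*sigma*A_rad = 0.671*5.67e-8*9.32 = 3.5458592e-07 W/K^4
T^4 = 8.9748119e+09 K^4
T = 307.7913 K = 34.6413 C

34.6413 degrees Celsius


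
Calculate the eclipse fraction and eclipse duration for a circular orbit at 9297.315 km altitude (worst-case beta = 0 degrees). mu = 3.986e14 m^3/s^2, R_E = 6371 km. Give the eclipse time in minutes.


r = 15668.3150 km
T = 325.3070 min
Eclipse fraction = arcsin(R_E/r)/pi = arcsin(6371.0000/15668.3150)/pi
= arcsin(0.4066168)/pi = 0.1332916
Eclipse duration = 0.1332916 * 325.3070 = 43.3607 min

43.3607 minutes


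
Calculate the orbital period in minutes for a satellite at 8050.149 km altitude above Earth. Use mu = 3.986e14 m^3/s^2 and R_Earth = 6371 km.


r = 14421.1490 km = 1.4421149e+07 m
T = 2*pi*sqrt(r^3/mu) = 2*pi*sqrt(2.9991597e+21 / 3.986e14)
T = 17234.9893 s = 287.2498 min

287.2498 minutes


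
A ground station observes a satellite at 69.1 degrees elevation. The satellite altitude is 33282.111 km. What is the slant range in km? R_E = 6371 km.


h = 33282.111 km, el = 69.1 deg
d = -R_E*sin(el) + sqrt((R_E*sin(el))^2 + 2*R_E*h + h^2)
d = -6371.0000*sin(1.2060) + sqrt((6371.0000*0.9342045)^2 + 2*6371.0000*33282.111 + 33282.111^2)
d = 33636.1069 km

33636.1069 km


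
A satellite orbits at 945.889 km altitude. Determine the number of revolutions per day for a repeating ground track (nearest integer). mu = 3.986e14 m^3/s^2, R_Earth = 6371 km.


r = 7.316889e+06 m
T = 2*pi*sqrt(r^3/mu) = 6228.7503 s = 103.8125 min
revs/day = 1440 / 103.8125 = 13.8712
Rounded: 14 revolutions per day

14 revolutions per day


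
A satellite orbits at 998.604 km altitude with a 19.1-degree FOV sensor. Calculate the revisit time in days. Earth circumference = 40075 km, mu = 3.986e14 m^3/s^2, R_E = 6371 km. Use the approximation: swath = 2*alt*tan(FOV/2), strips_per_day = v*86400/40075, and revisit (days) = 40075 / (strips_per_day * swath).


swath = 2*998.604*tan(0.1666789) = 336.0100 km
v = sqrt(mu/r) = 7354.3886 m/s = 7.3544 km/s
strips/day = v*86400/40075 = 7.3544*86400/40075 = 15.8557
coverage/day = strips * swath = 15.8557 * 336.0100 = 5327.6898 km
revisit = 40075 / 5327.6898 = 7.5220 days

7.5220 days


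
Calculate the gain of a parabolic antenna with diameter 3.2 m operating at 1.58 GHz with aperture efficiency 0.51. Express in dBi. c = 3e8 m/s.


lambda = c/f = 3e8 / 1.58e+09 = 0.1898734 m
G = eta*(pi*D/lambda)^2 = 0.51*(pi*3.2/0.1898734)^2
G = 1429.6889 (linear)
G = 10*log10(1429.6889) = 31.5524 dBi

31.5524 dBi


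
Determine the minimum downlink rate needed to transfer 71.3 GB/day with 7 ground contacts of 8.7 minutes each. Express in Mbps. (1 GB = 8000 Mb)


total contact time = 7 * 8.7 * 60 = 3654.0000 s
data = 71.3 GB = 570400.0000 Mb
rate = 570400.0000 / 3654.0000 = 156.1029 Mbps

156.1029 Mbps


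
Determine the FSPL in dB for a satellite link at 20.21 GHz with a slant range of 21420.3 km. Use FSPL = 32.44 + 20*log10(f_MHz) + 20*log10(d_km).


f = 20.21 GHz = 20210.0000 MHz
d = 21420.3 km
FSPL = 32.44 + 20*log10(20210.0000) + 20*log10(21420.3)
FSPL = 32.44 + 86.1113 + 86.6165
FSPL = 205.1678 dB

205.1678 dB


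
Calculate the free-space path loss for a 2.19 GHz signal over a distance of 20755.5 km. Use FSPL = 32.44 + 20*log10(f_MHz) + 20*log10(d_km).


f = 2.19 GHz = 2190.0000 MHz
d = 20755.5 km
FSPL = 32.44 + 20*log10(2190.0000) + 20*log10(20755.5)
FSPL = 32.44 + 66.8089 + 86.3427
FSPL = 185.5915 dB

185.5915 dB


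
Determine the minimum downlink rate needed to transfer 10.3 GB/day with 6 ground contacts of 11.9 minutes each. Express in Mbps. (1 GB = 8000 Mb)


total contact time = 6 * 11.9 * 60 = 4284.0000 s
data = 10.3 GB = 82400.0000 Mb
rate = 82400.0000 / 4284.0000 = 19.2344 Mbps

19.2344 Mbps


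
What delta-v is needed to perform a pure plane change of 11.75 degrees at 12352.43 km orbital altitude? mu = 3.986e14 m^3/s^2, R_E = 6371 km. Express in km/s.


r = 18723.4300 km = 1.872343e+07 m
V = sqrt(mu/r) = 4613.9825 m/s
di = 11.75 deg = 0.2050762 rad
dV = 2*V*sin(di/2) = 2*4613.9825*sin(0.1025381)
dV = 944.5607 m/s = 0.9445607 km/s

0.9446 km/s


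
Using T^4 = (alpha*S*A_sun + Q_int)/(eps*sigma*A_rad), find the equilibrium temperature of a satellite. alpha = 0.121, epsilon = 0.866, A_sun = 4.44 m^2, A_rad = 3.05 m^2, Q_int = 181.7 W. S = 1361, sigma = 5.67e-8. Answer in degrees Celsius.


Numerator = alpha*S*A_sun + Q_int = 0.121*1361*4.44 + 181.7 = 912.8836 W
Denominator = eps*sigma*A_rad = 0.866*5.67e-8*3.05 = 1.4976171e-07 W/K^4
T^4 = 6.0955744e+09 K^4
T = 279.4175 K = 6.2675 C

6.2675 degrees Celsius


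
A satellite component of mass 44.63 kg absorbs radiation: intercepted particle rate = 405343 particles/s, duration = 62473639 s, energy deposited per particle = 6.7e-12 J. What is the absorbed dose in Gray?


Total energy deposited = rate * time * E_per
  = 405343 * 62473639 * 6.7e-12 = 169.6658 J
Dose = E_total / mass = 169.6658 / 44.63
Dose = 3.8016 Gy

3.8016 Gy


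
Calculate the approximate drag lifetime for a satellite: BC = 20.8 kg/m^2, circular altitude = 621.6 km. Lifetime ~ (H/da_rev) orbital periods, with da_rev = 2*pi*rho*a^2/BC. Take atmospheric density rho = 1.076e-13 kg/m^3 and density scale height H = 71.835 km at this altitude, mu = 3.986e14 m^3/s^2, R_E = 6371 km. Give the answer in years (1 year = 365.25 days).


a = R_E + alt = 6992.6000 km = 6.9926e+06 m
da_rev = 2*pi*rho*a^2/BC = 2*pi*1.076e-13*(6.9926e+06)^2/20.8 = 1.589301 m per revolution
N = H/da_rev = 71835.0000 m / 1.589301 m = 45199.1138 revolutions
P = 2*pi*sqrt(a^3/mu) = 5819.2799 s
lifetime = N*P = 45199.1138 * 5819.2799 = 2.630263e+08 s = 3044.2858 days
years = 3044.2858 / 365.25 = 8.3348 years

8.3348 years


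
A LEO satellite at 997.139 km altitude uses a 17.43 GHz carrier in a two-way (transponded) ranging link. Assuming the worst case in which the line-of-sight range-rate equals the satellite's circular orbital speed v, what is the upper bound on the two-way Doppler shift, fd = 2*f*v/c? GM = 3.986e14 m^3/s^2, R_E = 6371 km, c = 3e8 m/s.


r = 7.368139e+06 m
v = sqrt(mu/r) = 7355.1197 m/s (worst-case radial velocity)
f = 17.43 GHz = 1.743e+10 Hz
fd = 2*f*v/c = 2*1.743e+10*7355.1197/3.0e+08
fd = 854664.9034 Hz

854664.9034 Hz


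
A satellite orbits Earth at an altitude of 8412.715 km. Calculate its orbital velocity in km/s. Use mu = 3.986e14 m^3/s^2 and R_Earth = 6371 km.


r = R_E + alt = 6371.0 + 8412.715 = 14783.7150 km = 1.4783715e+07 m
v = sqrt(mu/r) = sqrt(3.986e14 / 1.4783715e+07) = 5192.5042 m/s = 5.1925 km/s

5.1925 km/s


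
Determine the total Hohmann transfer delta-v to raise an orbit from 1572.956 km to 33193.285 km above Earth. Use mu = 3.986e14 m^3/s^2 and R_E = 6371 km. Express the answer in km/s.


r1 = 7943.9560 km = 7.943956e+06 m
r2 = 39564.2850 km = 3.9564285e+07 m
dv1 = sqrt(mu/r1)*(sqrt(2*r2/(r1+r2)) - 1) = 2058.2767 m/s
dv2 = sqrt(mu/r2)*(1 - sqrt(2*r1/(r1+r2))) = 1338.5248 m/s
total dv = |dv1| + |dv2| = 2058.2767 + 1338.5248 = 3396.8015 m/s = 3.3968 km/s

3.3968 km/s


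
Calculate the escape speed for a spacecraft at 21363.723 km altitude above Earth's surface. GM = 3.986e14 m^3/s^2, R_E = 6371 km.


r = 6371.0 + 21363.723 = 27734.7230 km = 2.7734723e+07 m
v_esc = sqrt(2*mu/r) = sqrt(2*3.986e14 / 2.7734723e+07)
v_esc = 5361.3200 m/s = 5.3613 km/s

5.3613 km/s


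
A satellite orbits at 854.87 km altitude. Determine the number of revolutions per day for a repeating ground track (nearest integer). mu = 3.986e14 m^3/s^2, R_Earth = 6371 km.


r = 7.22587e+06 m
T = 2*pi*sqrt(r^3/mu) = 6112.8880 s = 101.8815 min
revs/day = 1440 / 101.8815 = 14.1341
Rounded: 14 revolutions per day

14 revolutions per day


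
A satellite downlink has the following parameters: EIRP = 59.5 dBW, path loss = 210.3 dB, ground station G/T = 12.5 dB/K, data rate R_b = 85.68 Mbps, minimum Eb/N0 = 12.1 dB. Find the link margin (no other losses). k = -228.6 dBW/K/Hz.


C/N0 = EIRP - FSPL + G/T - k = 59.5 - 210.3 + 12.5 - (-228.6)
C/N0 = 90.3000 dB-Hz
R_b = 85.68 Mbps = 8.568e+07 bps -> 10*log10(R_b) = 79.3288 dB-Hz
Eb/N0 = C/N0 - 10*log10(R_b) = 90.3000 - 79.3288 = 10.9712 dB
Margin = Eb/N0 - Eb/N0_req = 10.9712 - 12.1 = -1.1288 dB (negative margin: link does not close)

-1.1288 dB


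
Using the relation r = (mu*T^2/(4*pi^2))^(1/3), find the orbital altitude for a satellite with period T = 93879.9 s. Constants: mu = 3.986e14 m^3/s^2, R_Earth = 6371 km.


T = 93879.9 s
r = (mu*T^2/(4*pi^2))^(1/3) = (3.986e14 * 93879.9^2 / (4*pi^2))^(1/3)
r = 4.4645148e+07 m = 44645.1478 km
alt = r - R_E = 44645.1478 - 6371 = 38274.1478 km

38274.1478 km


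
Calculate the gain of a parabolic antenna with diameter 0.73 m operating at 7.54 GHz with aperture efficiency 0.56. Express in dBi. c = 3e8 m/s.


lambda = c/f = 3e8 / 7.54e+09 = 0.0397878 m
G = eta*(pi*D/lambda)^2 = 0.56*(pi*0.73/0.0397878)^2
G = 1860.5171 (linear)
G = 10*log10(1860.5171) = 32.6963 dBi

32.6963 dBi


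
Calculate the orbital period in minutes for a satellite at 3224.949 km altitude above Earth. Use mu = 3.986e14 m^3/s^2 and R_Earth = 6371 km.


r = 9595.9490 km = 9.595949e+06 m
T = 2*pi*sqrt(r^3/mu) = 2*pi*sqrt(8.8361645e+20 / 3.986e14)
T = 9354.9855 s = 155.9164 min

155.9164 minutes


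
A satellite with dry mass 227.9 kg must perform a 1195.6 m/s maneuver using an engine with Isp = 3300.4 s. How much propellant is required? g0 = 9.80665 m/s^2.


ve = Isp * g0 = 3300.4 * 9.80665 = 32365.867660 m/s
mass ratio = exp(dv/ve) = exp(1195.6/32365.867660) = 1.03763092
m_prop = m_dry * (mr - 1) = 227.9 * (1.03763092 - 1)
m_prop = 8.5761 kg

8.5761 kg


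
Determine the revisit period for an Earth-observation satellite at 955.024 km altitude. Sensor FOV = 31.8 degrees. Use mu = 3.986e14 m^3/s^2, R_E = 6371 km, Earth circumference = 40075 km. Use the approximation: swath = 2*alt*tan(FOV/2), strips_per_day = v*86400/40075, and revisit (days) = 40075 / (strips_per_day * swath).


swath = 2*955.024*tan(0.2775074) = 544.0915 km
v = sqrt(mu/r) = 7376.2305 m/s = 7.3762 km/s
strips/day = v*86400/40075 = 7.3762*86400/40075 = 15.9028
coverage/day = strips * swath = 15.9028 * 544.0915 = 8652.5999 km
revisit = 40075 / 8652.5999 = 4.6316 days

4.6316 days


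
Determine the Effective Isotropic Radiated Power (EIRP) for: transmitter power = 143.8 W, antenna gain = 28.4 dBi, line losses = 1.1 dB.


Pt = 143.8 W = 21.5776 dBW
EIRP = Pt_dBW + Gt - losses = 21.5776 + 28.4 - 1.1 = 48.8776 dBW

48.8776 dBW


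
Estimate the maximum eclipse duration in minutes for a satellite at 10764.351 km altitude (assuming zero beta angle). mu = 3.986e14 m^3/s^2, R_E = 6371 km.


r = 17135.3510 km
T = 372.0484 min
Eclipse fraction = arcsin(R_E/r)/pi = arcsin(6371.0000/17135.3510)/pi
= arcsin(0.3718045)/pi = 0.1212608
Eclipse duration = 0.1212608 * 372.0484 = 45.1149 min

45.1149 minutes


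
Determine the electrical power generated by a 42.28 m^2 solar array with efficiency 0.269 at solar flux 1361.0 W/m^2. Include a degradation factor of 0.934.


P = area * eta * S * degradation
P = 42.28 * 0.269 * 1361.0 * 0.934
P = 14457.4687 W

14457.4687 W


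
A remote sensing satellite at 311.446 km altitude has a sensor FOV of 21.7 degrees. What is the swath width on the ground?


FOV = 21.7 deg = 0.3787364 rad
swath = 2 * alt * tan(FOV/2) = 2 * 311.446 * tan(0.1893682)
swath = 2 * 311.446 * 0.1916648
swath = 119.3865 km

119.3865 km


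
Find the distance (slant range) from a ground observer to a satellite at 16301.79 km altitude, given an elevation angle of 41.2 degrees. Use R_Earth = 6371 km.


h = 16301.79 km, el = 41.2 deg
d = -R_E*sin(el) + sqrt((R_E*sin(el))^2 + 2*R_E*h + h^2)
d = -6371.0000*sin(0.7190757) + sqrt((6371.0000*0.6586895)^2 + 2*6371.0000*16301.79 + 16301.79^2)
d = 17963.7346 km

17963.7346 km


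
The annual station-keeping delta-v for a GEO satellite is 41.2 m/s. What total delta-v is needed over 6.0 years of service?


dV = rate * years = 41.2 * 6.0
dV = 247.2000 m/s

247.2000 m/s


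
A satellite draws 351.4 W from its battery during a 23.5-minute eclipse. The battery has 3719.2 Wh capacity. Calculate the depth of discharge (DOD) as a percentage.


E_used = P * t / 60 = 351.4 * 23.5 / 60 = 137.6317 Wh
DOD = E_used / E_total * 100 = 137.6317 / 3719.2 * 100
DOD = 3.7006 %

3.7006 %


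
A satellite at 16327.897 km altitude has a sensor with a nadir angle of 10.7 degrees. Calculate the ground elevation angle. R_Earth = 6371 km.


r = R_E + alt = 22698.8970 km
Law of sines in the satellite / Earth-center / ground-point triangle:
  sin(nadir)/R_E = sin(90 + el)/r  =>  cos(el) = (r/R_E)*sin(nadir)
cos(el) = (22698.8970 / 6371.0000) * sin(10.7 deg) = 0.6615017
el = arccos(0.6615017) = 48.5855 deg
(Earth-central angle = 90 - nadir - el = 30.7145 deg)

48.5855 degrees


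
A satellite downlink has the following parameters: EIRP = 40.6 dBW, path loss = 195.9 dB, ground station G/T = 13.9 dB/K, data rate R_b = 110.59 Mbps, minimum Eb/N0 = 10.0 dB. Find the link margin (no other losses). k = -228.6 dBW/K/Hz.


C/N0 = EIRP - FSPL + G/T - k = 40.6 - 195.9 + 13.9 - (-228.6)
C/N0 = 87.2000 dB-Hz
R_b = 110.59 Mbps = 1.1059e+08 bps -> 10*log10(R_b) = 80.4372 dB-Hz
Eb/N0 = C/N0 - 10*log10(R_b) = 87.2000 - 80.4372 = 6.7628 dB
Margin = Eb/N0 - Eb/N0_req = 6.7628 - 10.0 = -3.2372 dB (negative margin: link does not close)

-3.2372 dB


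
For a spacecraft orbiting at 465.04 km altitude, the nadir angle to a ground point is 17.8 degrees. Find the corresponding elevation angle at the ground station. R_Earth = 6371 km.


r = R_E + alt = 6836.0400 km
Law of sines in the satellite / Earth-center / ground-point triangle:
  sin(nadir)/R_E = sin(90 + el)/r  =>  cos(el) = (r/R_E)*sin(nadir)
cos(el) = (6836.0400 / 6371.0000) * sin(17.8 deg) = 0.328009
el = arccos(0.328009) = 70.8520 deg
(Earth-central angle = 90 - nadir - el = 1.3480 deg)

70.8520 degrees


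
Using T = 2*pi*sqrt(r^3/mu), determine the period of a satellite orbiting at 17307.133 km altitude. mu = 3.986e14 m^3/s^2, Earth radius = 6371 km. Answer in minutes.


r = 23678.1330 km = 2.3678133e+07 m
T = 2*pi*sqrt(r^3/mu) = 2*pi*sqrt(1.327524e+22 / 3.986e14)
T = 36260.3845 s = 604.3397 min

604.3397 minutes


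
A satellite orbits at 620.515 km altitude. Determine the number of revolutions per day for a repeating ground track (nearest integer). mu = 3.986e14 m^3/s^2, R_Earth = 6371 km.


r = 6.991515e+06 m
T = 2*pi*sqrt(r^3/mu) = 5817.9256 s = 96.9654 min
revs/day = 1440 / 96.9654 = 14.8507
Rounded: 15 revolutions per day

15 revolutions per day


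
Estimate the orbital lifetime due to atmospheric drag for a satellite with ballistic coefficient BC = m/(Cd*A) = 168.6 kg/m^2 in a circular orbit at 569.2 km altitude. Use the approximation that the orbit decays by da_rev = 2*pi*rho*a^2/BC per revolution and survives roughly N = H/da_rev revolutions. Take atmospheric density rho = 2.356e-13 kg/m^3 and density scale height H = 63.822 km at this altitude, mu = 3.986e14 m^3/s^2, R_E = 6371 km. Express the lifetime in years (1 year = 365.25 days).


a = R_E + alt = 6940.2000 km = 6.9402e+06 m
da_rev = 2*pi*rho*a^2/BC = 2*pi*2.356e-13*(6.9402e+06)^2/168.6 = 0.422903769 m per revolution
N = H/da_rev = 63822.0000 m / 0.422903769 m = 150913.7648 revolutions
P = 2*pi*sqrt(a^3/mu) = 5753.9913 s
lifetime = N*P = 150913.7648 * 5753.9913 = 8.6835649e+08 s = 10050.4223 days
years = 10050.4223 / 365.25 = 27.5166 years

27.5166 years


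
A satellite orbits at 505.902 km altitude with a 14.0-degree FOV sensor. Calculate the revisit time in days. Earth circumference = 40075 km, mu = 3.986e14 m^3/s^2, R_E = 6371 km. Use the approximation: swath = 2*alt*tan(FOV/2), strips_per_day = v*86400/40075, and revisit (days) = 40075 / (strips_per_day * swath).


swath = 2*505.902*tan(0.122173) = 124.2339 km
v = sqrt(mu/r) = 7613.2875 m/s = 7.6133 km/s
strips/day = v*86400/40075 = 7.6133*86400/40075 = 16.4139
coverage/day = strips * swath = 16.4139 * 124.2339 = 2039.1661 km
revisit = 40075 / 2039.1661 = 19.6526 days

19.6526 days


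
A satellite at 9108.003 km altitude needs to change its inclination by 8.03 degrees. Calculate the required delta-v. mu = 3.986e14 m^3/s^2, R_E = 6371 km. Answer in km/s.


r = 15479.0030 km = 1.5479003e+07 m
V = sqrt(mu/r) = 5074.5455 m/s
di = 8.03 deg = 0.1401499 rad
dV = 2*V*sin(di/2) = 2*5074.5455*sin(0.07007497)
dV = 710.6153 m/s = 0.7106153 km/s

0.7106 km/s


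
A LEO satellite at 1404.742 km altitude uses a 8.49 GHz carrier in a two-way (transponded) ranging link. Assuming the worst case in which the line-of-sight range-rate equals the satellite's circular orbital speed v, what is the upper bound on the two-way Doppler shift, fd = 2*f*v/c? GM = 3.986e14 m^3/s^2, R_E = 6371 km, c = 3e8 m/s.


r = 7.775742e+06 m
v = sqrt(mu/r) = 7159.7478 m/s (worst-case radial velocity)
f = 8.49 GHz = 8.49e+09 Hz
fd = 2*f*v/c = 2*8.49e+09*7159.7478/3.0e+08
fd = 405241.7268 Hz

405241.7268 Hz


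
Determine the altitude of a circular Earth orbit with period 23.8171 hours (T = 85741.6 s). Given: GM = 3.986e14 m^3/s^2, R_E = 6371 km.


T = 85741.6 s
r = (mu*T^2/(4*pi^2))^(1/3) = (3.986e14 * 85741.6^2 / (4*pi^2))^(1/3)
r = 4.2026211e+07 m = 42026.2115 km
alt = r - R_E = 42026.2115 - 6371 = 35655.2115 km

35655.2115 km


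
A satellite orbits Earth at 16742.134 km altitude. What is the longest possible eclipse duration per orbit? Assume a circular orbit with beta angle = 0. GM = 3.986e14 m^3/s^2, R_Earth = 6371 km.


r = 23113.1340 km
T = 582.8385 min
Eclipse fraction = arcsin(R_E/r)/pi = arcsin(6371.0000/23113.1340)/pi
= arcsin(0.2756441)/pi = 0.08889114
Eclipse duration = 0.08889114 * 582.8385 = 51.8092 min

51.8092 minutes


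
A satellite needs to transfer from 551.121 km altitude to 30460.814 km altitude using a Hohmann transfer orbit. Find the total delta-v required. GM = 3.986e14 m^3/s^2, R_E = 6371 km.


r1 = 6922.1210 km = 6.922121e+06 m
r2 = 36831.8140 km = 3.6831814e+07 m
dv1 = sqrt(mu/r1)*(sqrt(2*r2/(r1+r2)) - 1) = 2257.7839 m/s
dv2 = sqrt(mu/r2)*(1 - sqrt(2*r1/(r1+r2))) = 1439.2315 m/s
total dv = |dv1| + |dv2| = 2257.7839 + 1439.2315 = 3697.0153 m/s = 3.6970 km/s

3.6970 km/s


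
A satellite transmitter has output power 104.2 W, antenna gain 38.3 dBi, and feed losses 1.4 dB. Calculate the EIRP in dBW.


Pt = 104.2 W = 20.1787 dBW
EIRP = Pt_dBW + Gt - losses = 20.1787 + 38.3 - 1.4 = 57.0787 dBW

57.0787 dBW


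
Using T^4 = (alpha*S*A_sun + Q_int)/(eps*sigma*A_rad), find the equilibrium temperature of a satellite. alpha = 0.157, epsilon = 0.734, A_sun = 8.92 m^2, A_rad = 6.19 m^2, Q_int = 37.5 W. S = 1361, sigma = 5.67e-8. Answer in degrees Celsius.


Numerator = alpha*S*A_sun + Q_int = 0.157*1361*8.92 + 37.5 = 1943.4988 W
Denominator = eps*sigma*A_rad = 0.734*5.67e-8*6.19 = 2.5761418e-07 W/K^4
T^4 = 7.544223e+09 K^4
T = 294.7159 K = 21.5659 C

21.5659 degrees Celsius


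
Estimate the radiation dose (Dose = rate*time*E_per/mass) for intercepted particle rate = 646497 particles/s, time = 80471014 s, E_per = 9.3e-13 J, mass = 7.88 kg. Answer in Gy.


Total energy deposited = rate * time * E_per
  = 646497 * 80471014 * 9.3e-13 = 48.3826 J
Dose = E_total / mass = 48.3826 / 7.88
Dose = 6.1399 Gy

6.1399 Gy


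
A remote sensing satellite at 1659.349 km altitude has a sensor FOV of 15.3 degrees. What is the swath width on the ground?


FOV = 15.3 deg = 0.2670354 rad
swath = 2 * alt * tan(FOV/2) = 2 * 1659.349 * tan(0.1335177)
swath = 2 * 1659.349 * 0.1343168
swath = 445.7569 km

445.7569 km


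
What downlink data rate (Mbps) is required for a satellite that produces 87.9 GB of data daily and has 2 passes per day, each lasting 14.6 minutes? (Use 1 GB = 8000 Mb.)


total contact time = 2 * 14.6 * 60 = 1752.0000 s
data = 87.9 GB = 703200.0000 Mb
rate = 703200.0000 / 1752.0000 = 401.3699 Mbps

401.3699 Mbps


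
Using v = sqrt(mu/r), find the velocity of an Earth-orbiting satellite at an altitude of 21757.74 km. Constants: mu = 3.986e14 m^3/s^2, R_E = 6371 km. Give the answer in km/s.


r = R_E + alt = 6371.0 + 21757.74 = 28128.7400 km = 2.812874e+07 m
v = sqrt(mu/r) = sqrt(3.986e14 / 2.812874e+07) = 3764.3804 m/s = 3.7644 km/s

3.7644 km/s


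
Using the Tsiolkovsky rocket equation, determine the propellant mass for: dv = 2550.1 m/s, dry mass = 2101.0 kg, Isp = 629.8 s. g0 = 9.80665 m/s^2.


ve = Isp * g0 = 629.8 * 9.80665 = 6176.228170 m/s
mass ratio = exp(dv/ve) = exp(2550.1/6176.228170) = 1.51117809
m_prop = m_dry * (mr - 1) = 2101.0 * (1.51117809 - 1)
m_prop = 1073.9852 kg

1073.9852 kg


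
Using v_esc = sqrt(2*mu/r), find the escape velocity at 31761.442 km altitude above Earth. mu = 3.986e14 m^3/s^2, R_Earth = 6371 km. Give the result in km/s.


r = 6371.0 + 31761.442 = 38132.4420 km = 3.8132442e+07 m
v_esc = sqrt(2*mu/r) = sqrt(2*3.986e14 / 3.8132442e+07)
v_esc = 4572.3170 m/s = 4.5723 km/s

4.5723 km/s


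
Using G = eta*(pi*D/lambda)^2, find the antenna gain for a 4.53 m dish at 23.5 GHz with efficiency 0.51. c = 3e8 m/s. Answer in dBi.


lambda = c/f = 3e8 / 2.35e+10 = 0.01276596 m
G = eta*(pi*D/lambda)^2 = 0.51*(pi*4.53/0.01276596)^2
G = 633810.6620 (linear)
G = 10*log10(633810.6620) = 58.0196 dBi

58.0196 dBi
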